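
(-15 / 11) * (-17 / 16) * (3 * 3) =2295 / 176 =13.04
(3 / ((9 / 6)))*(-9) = -18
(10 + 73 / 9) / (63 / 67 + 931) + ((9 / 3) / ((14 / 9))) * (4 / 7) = 4411567 / 3933720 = 1.12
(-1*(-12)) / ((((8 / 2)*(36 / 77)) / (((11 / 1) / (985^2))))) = 847 / 11642700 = 0.00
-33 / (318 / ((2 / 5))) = -11 / 265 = -0.04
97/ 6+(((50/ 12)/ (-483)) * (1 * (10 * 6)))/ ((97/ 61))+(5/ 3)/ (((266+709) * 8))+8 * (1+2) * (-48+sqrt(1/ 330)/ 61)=-83039061283/ 73087560+4 * sqrt(330)/ 3355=-1136.14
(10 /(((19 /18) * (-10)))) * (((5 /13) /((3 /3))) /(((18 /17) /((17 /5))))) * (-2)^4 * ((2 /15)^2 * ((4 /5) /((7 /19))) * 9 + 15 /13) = -78964048 /2809625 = -28.10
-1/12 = -0.08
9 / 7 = 1.29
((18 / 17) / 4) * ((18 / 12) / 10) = 27 / 680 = 0.04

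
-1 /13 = -0.08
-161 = -161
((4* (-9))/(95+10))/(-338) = 6/5915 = 0.00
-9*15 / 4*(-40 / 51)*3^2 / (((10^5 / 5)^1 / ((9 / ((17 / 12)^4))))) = 944784 / 35496425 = 0.03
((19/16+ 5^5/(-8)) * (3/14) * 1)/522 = -2077/12992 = -0.16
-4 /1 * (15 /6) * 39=-390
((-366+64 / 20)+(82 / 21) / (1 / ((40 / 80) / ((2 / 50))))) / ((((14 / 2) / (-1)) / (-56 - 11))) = -2208923 / 735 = -3005.34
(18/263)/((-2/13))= -117/263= -0.44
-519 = -519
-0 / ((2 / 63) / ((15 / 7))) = 0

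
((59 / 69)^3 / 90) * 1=205379 / 29565810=0.01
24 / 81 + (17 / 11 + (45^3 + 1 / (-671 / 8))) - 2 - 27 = 1650419383 / 18117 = 91097.83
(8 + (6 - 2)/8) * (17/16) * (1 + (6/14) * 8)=8959/224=40.00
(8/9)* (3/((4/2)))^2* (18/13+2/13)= 40/13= 3.08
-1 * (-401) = 401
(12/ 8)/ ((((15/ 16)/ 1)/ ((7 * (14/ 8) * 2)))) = 196/ 5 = 39.20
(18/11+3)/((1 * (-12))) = -17/44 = -0.39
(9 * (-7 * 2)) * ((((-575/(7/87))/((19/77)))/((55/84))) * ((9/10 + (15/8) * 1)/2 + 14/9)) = 623297493/38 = 16402565.61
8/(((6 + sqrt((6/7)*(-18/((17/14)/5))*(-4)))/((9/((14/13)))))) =-1326/721 + 156*sqrt(510)/721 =3.05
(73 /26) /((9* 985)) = 73 /230490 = 0.00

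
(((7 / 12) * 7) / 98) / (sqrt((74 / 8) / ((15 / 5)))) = sqrt(111) / 444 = 0.02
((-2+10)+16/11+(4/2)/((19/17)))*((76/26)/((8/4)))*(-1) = -2350/143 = -16.43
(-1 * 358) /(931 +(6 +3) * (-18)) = -358 /769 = -0.47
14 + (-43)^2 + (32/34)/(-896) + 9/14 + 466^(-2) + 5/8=24087785059/12920782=1864.27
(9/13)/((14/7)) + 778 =20237/26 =778.35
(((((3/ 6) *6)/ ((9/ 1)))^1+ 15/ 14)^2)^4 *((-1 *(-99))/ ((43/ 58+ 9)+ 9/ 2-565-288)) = -46838909595778399/ 26168980795646976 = -1.79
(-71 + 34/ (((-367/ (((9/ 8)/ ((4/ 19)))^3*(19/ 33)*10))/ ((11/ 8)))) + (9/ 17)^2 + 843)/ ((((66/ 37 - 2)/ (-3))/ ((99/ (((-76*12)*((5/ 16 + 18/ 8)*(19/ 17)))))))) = -16813730643662799/ 48414556946432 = -347.29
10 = 10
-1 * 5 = -5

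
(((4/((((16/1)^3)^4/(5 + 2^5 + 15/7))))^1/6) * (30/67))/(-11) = -685/181516175606284288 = -0.00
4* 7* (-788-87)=-24500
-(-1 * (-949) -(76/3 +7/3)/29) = -82480/87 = -948.05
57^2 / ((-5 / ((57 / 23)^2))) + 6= -10540131 / 2645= -3984.93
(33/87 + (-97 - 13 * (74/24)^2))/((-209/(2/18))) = 919601/7855056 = 0.12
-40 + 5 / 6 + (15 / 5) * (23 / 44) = -4963 / 132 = -37.60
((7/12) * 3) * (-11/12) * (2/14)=-11/48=-0.23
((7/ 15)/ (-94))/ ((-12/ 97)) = 679/ 16920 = 0.04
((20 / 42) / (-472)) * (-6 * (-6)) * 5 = -75 / 413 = -0.18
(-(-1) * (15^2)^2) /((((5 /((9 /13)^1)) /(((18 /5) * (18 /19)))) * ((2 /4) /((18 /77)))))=212576400 /19019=11177.05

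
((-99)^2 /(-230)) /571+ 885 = 116217249 /131330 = 884.93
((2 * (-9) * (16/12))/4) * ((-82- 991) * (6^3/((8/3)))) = 521478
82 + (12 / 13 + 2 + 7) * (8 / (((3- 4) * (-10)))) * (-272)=-135022 / 65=-2077.26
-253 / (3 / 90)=-7590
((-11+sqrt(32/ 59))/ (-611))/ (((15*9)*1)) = 11/ 82485 - 4*sqrt(118)/ 4866615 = 0.00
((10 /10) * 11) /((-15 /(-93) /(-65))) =-4433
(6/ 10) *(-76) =-228/ 5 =-45.60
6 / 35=0.17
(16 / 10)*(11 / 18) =44 / 45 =0.98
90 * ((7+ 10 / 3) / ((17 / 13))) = 12090 / 17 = 711.18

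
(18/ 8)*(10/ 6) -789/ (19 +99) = -693/ 236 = -2.94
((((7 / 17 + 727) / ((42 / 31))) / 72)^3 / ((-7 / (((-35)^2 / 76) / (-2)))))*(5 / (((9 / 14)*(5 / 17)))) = 8943994782475 / 708470784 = 12624.37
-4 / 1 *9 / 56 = -9 / 14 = -0.64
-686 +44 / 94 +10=-31750 / 47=-675.53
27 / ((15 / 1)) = 9 / 5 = 1.80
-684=-684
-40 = -40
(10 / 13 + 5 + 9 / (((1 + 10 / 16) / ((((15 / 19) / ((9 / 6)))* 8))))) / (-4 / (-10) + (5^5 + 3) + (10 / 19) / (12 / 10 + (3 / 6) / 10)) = 35925 / 3864094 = 0.01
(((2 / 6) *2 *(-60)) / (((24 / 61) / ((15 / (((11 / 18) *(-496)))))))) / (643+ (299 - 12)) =0.01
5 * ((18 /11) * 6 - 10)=-10 /11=-0.91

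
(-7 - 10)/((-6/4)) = 34/3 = 11.33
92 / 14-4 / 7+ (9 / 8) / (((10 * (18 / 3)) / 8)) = 123 / 20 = 6.15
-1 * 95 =-95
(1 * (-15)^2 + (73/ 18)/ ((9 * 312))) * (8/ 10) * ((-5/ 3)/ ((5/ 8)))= -22744946/ 47385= -480.00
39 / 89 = 0.44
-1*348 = -348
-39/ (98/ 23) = -897/ 98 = -9.15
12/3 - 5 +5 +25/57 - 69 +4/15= -6108/95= -64.29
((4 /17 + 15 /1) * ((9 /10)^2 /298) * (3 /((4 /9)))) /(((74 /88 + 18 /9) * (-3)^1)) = -2076921 /63325000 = -0.03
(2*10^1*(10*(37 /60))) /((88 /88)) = 370 /3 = 123.33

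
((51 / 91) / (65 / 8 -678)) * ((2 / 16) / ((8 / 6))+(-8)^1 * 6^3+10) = 2803623 / 1950676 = 1.44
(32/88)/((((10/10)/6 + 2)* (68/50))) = 300/2431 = 0.12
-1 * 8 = -8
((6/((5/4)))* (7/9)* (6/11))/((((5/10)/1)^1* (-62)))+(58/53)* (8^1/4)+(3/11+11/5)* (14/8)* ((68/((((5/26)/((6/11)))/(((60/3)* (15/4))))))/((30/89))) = 184592056188/994015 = 185703.49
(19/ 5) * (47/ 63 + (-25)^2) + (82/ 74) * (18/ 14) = 27730271/ 11655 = 2379.26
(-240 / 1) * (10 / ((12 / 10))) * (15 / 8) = -3750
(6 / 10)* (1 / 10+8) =243 / 50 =4.86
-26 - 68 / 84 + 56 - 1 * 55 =-542 / 21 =-25.81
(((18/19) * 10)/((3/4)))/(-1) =-12.63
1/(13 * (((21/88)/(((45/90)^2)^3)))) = 11/2184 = 0.01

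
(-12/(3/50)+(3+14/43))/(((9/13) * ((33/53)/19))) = -36903529/4257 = -8668.91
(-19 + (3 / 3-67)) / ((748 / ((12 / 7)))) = -15 / 77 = -0.19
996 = 996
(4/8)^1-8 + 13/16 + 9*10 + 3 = 1381/16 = 86.31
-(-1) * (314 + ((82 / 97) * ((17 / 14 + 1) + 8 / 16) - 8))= 209332 / 679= 308.29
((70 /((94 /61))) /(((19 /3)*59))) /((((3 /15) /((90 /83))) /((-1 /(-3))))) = 960750 /4373021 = 0.22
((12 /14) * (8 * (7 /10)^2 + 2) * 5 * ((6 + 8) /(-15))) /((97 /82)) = -48544 /2425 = -20.02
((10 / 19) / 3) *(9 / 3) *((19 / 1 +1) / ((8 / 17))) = 425 / 19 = 22.37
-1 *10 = -10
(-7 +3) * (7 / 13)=-28 / 13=-2.15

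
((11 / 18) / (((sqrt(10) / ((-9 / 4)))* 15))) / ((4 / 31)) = -341* sqrt(10) / 4800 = -0.22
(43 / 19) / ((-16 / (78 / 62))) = -1677 / 9424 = -0.18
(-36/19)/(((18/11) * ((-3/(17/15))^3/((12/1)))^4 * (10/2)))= -0.04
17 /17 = 1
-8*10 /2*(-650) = 26000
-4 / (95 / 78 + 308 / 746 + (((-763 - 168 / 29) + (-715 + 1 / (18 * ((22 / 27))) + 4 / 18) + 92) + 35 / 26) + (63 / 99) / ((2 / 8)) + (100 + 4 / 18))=222743664 / 71598614849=0.00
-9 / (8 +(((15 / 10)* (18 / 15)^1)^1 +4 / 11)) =-495 / 559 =-0.89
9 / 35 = 0.26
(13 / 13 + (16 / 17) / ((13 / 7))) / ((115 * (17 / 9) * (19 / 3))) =8991 / 8209045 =0.00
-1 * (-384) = 384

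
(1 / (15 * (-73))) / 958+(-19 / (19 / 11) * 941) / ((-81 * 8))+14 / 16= 954424211 / 56646540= 16.85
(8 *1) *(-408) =-3264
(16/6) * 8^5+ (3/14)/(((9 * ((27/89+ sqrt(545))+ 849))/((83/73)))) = 764783078238847894/8752247748867 - 657443 * sqrt(545)/17504495497734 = 87381.33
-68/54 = -1.26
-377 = -377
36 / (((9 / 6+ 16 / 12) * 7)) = 216 / 119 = 1.82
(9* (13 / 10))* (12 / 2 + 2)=468 / 5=93.60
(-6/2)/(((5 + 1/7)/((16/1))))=-28/3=-9.33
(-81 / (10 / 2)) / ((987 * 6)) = -9 / 3290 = -0.00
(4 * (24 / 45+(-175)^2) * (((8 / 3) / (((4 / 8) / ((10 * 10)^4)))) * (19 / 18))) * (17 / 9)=94963653760000000 / 729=130265643017832.65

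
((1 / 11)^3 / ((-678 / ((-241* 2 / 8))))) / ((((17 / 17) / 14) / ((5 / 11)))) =8435 / 19853196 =0.00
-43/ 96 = -0.45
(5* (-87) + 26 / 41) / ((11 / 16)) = -25904 / 41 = -631.80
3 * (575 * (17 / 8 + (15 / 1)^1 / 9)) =52325 / 8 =6540.62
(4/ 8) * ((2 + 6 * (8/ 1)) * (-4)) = -100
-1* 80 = -80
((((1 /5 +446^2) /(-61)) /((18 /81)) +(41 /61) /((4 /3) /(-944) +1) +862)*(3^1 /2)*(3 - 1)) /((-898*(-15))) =-5956473883 /1936402300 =-3.08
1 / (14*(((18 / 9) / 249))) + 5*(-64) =-8711 / 28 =-311.11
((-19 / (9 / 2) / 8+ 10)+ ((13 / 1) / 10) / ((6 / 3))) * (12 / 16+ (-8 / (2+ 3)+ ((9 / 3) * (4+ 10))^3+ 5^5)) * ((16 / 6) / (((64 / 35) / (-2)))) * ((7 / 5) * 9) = -68933463277 / 2400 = -28722276.37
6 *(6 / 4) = 9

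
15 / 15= 1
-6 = -6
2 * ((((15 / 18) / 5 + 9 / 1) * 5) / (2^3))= 275 / 24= 11.46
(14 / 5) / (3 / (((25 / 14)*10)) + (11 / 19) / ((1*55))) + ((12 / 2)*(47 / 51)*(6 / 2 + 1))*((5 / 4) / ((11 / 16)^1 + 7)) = 8546815 / 443292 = 19.28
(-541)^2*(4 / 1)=1170724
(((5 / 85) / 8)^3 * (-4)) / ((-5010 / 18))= 3 / 525101440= 0.00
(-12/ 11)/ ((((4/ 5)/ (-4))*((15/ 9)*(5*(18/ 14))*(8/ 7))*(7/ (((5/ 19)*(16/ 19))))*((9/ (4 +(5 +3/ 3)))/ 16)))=8960/ 35739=0.25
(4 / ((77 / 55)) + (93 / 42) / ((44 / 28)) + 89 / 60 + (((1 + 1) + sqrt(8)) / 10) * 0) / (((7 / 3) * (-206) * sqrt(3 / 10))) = -26563 * sqrt(30) / 6662040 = -0.02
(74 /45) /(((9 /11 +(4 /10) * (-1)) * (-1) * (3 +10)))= -814 /2691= -0.30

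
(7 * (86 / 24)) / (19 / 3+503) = 301 / 6112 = 0.05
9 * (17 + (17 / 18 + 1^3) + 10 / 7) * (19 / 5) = 696.76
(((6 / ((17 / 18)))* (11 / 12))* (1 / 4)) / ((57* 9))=0.00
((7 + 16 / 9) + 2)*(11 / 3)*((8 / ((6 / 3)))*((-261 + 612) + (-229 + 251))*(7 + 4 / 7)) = 84374092 / 189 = 446423.77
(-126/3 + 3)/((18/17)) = -221/6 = -36.83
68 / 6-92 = -80.67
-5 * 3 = -15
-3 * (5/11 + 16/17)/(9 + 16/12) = -2349/5797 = -0.41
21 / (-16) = -21 / 16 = -1.31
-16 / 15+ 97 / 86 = 79 / 1290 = 0.06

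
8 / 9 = 0.89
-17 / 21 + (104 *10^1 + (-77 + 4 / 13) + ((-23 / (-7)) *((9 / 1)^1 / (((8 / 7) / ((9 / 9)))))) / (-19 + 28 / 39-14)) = 2644334935 / 2749656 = 961.70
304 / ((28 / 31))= 2356 / 7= 336.57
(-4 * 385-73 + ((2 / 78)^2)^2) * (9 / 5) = -3731580332 / 1285245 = -2903.40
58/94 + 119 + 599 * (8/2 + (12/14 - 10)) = -974154/329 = -2960.95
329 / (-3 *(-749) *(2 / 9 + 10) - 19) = 987 / 68851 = 0.01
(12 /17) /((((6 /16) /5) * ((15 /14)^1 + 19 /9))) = 20160 /6817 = 2.96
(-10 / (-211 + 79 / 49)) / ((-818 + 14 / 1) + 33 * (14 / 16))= -196 / 3181113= -0.00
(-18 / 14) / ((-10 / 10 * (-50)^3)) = -9 / 875000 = -0.00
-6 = -6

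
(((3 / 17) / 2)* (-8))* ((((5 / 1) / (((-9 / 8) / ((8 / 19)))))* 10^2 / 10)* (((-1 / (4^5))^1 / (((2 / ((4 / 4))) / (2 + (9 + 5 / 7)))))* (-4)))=2050 / 6783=0.30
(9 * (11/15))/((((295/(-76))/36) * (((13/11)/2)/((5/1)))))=-1986336/3835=-517.95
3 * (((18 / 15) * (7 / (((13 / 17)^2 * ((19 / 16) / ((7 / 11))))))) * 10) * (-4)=-32626944 / 35321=-923.73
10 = 10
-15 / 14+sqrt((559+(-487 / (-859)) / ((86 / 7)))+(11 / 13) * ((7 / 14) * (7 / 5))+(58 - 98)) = -15 / 14+sqrt(2995375229118610) / 2400905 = 21.72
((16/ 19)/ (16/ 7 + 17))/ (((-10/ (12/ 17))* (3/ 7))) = -1568/ 218025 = -0.01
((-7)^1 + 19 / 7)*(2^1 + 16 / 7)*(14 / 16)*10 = -1125 / 7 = -160.71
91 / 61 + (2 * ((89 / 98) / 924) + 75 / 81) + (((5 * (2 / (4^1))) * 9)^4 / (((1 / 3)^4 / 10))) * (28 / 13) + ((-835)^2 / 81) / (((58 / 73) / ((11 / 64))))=402239355626176070935 / 899607316608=447127705.83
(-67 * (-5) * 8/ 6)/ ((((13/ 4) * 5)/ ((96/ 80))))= 2144/ 65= 32.98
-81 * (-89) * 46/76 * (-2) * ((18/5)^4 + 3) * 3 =-53149931271/11875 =-4475783.69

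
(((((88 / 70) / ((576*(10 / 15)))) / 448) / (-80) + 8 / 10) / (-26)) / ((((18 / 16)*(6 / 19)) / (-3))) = 1830420271 / 7044710400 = 0.26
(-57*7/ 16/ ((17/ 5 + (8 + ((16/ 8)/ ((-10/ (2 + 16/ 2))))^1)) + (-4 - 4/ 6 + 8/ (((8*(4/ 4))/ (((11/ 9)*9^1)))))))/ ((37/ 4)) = -5985/ 34928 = -0.17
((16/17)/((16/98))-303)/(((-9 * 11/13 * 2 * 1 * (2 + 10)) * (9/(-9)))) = -65689/40392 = -1.63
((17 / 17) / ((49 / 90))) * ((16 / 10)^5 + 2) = 22.93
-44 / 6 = -22 / 3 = -7.33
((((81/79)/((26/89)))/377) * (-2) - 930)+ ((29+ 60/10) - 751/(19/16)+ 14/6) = -33657881383/22069203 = -1525.11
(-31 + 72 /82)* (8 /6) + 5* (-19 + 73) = 28270 /123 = 229.84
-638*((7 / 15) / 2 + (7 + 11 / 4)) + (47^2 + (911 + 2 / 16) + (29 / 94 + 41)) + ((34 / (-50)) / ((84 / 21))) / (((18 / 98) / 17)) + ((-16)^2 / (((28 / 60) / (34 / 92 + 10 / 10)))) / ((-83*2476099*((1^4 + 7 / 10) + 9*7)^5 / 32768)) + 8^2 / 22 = -3220.76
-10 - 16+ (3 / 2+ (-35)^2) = 2401 / 2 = 1200.50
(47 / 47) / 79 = 1 / 79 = 0.01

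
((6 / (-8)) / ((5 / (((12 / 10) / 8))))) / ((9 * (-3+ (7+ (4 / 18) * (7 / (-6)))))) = -27 / 40400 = -0.00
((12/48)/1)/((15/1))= 0.02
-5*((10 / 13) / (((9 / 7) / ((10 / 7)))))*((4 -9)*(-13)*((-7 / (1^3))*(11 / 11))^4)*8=-5335555.56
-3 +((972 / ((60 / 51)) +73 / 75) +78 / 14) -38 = 415666 / 525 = 791.74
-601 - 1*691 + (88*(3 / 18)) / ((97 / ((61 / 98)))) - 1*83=-1374.91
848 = 848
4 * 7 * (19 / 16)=133 / 4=33.25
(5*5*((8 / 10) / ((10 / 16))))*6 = 192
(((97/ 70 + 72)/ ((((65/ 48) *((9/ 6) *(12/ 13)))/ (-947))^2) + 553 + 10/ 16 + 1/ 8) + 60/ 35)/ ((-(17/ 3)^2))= -582997.23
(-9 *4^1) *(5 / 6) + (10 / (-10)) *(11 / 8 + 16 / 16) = -259 / 8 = -32.38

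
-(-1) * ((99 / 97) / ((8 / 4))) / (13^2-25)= 11 / 3104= 0.00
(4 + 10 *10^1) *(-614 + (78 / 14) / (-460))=-51405094 / 805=-63857.26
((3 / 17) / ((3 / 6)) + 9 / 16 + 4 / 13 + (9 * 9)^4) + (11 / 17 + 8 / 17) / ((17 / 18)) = 2587624637413 / 60112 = 43046723.41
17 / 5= 3.40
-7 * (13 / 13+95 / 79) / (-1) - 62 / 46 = 25565 / 1817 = 14.07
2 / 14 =1 / 7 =0.14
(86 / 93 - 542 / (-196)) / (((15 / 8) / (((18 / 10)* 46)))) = 162.95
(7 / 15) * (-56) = -392 / 15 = -26.13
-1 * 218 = -218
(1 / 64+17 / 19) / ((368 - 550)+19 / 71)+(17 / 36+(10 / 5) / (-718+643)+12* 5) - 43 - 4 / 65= 17.38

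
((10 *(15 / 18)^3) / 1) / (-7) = -625 / 756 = -0.83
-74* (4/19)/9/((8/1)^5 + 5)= -296/5604183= -0.00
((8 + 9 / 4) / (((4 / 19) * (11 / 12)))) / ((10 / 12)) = 7011 / 110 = 63.74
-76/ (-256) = 0.30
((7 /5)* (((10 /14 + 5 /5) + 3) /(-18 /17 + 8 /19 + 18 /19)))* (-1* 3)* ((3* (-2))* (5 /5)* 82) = 3933171 /125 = 31465.37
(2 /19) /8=1 /76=0.01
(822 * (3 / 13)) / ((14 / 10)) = 12330 / 91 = 135.49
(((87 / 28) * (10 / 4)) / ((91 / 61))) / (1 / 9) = 238815 / 5096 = 46.86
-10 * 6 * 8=-480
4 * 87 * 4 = 1392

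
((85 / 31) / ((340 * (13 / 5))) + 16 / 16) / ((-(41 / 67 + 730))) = -737 / 536796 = -0.00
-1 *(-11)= 11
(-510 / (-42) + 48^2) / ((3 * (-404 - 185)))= -523 / 399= -1.31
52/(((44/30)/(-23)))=-8970/11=-815.45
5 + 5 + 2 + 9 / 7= 93 / 7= 13.29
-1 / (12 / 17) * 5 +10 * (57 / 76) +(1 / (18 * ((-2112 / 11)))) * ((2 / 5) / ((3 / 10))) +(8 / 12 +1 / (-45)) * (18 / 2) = 80563 / 12960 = 6.22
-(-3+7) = -4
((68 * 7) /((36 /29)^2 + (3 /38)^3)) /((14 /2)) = 3138019936 /71136819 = 44.11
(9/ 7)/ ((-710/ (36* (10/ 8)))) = -81/ 994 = -0.08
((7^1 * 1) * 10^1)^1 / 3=70 / 3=23.33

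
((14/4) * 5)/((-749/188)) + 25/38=-15185/4066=-3.73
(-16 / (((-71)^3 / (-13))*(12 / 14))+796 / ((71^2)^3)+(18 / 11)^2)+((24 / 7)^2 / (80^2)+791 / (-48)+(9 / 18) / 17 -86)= -515281309351619777233 / 5164644766899741200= -99.77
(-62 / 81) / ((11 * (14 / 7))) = -31 / 891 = -0.03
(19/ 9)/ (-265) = -19/ 2385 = -0.01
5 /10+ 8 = 17 /2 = 8.50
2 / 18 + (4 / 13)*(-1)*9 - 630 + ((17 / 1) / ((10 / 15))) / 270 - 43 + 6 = -1566779 / 2340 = -669.56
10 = 10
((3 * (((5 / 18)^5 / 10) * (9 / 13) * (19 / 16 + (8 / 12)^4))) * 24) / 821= 1121875 / 80669437056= 0.00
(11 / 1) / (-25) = -11 / 25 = -0.44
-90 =-90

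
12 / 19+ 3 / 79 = 1005 / 1501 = 0.67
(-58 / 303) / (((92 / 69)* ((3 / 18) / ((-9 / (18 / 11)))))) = 957 / 202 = 4.74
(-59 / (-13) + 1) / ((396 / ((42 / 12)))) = 7 / 143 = 0.05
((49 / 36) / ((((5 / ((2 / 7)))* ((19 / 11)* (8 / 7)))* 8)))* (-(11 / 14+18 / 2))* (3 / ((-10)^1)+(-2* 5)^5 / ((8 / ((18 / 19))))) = 7911950431 / 13862400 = 570.75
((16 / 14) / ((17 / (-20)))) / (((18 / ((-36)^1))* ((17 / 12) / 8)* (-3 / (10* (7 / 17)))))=-102400 / 4913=-20.84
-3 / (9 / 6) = -2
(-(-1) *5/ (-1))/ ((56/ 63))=-45/ 8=-5.62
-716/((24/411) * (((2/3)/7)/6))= -1544949/2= -772474.50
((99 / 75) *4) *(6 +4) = 264 / 5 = 52.80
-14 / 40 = -0.35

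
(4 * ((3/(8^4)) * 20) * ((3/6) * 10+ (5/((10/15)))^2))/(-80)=-735/16384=-0.04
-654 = -654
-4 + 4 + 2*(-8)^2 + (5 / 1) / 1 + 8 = 141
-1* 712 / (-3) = 712 / 3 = 237.33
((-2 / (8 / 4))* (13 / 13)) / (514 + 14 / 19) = -19 / 9780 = -0.00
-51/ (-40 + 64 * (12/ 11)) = -561/ 328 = -1.71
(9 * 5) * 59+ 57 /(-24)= 21221 /8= 2652.62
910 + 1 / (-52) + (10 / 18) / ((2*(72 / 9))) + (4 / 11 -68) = 842.38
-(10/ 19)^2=-100/ 361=-0.28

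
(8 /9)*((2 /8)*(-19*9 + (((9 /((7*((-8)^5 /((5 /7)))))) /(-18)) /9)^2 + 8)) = -136152194155020263 /3758802906120192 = -36.22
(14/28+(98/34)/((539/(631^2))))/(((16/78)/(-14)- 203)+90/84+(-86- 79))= -217446957/37465637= -5.80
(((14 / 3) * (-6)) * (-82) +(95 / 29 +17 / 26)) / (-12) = -578049 / 3016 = -191.66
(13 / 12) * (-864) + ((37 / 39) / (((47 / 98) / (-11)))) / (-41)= -70303322 / 75153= -935.47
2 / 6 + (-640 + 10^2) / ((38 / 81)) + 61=-62114 / 57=-1089.72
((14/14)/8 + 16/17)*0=0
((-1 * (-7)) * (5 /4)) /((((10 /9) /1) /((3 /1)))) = 189 /8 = 23.62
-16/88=-2/11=-0.18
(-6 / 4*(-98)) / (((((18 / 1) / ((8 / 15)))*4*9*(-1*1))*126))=-7 / 7290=-0.00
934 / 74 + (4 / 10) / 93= 217229 / 17205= 12.63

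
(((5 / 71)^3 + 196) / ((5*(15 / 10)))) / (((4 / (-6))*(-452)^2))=-70150681 / 365613244720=-0.00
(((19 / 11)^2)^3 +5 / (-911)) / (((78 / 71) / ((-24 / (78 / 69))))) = -139947903341076 / 272747759999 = -513.10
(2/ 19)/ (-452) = -1/ 4294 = -0.00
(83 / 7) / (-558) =-83 / 3906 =-0.02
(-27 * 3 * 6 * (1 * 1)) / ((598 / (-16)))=3888 / 299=13.00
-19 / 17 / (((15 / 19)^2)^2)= -2476099 / 860625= -2.88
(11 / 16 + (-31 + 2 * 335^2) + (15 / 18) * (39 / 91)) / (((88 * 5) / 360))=226215405 / 1232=183616.40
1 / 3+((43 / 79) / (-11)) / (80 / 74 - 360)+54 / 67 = 2643053071 / 2319604320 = 1.14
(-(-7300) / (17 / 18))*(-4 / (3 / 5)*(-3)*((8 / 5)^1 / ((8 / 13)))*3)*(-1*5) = -102492000 / 17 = -6028941.18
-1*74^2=-5476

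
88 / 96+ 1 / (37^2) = 15071 / 16428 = 0.92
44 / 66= 2 / 3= 0.67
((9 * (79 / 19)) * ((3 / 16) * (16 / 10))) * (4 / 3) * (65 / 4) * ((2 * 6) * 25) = 1386450 / 19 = 72971.05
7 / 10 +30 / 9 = 121 / 30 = 4.03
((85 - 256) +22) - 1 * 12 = -161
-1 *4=-4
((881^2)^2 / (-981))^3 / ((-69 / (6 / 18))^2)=-218630576996344103142807794339760961 / 40452718565709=-5404595407876322168228.63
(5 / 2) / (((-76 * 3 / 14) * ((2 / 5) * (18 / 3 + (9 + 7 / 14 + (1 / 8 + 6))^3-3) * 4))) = -2800 / 111415677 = -0.00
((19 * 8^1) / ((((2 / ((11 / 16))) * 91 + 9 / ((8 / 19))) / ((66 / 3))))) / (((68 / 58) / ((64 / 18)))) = 136542208 / 3852081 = 35.45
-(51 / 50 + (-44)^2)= -96851 / 50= -1937.02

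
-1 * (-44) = 44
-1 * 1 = -1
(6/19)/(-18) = -1/57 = -0.02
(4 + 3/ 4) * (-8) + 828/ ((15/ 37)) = 10022/ 5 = 2004.40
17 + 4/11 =191/11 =17.36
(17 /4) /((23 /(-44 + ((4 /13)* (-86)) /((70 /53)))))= -123828 /10465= -11.83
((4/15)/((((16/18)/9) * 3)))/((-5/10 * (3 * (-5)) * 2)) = 3/50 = 0.06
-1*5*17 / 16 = -85 / 16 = -5.31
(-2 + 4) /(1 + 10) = 2 /11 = 0.18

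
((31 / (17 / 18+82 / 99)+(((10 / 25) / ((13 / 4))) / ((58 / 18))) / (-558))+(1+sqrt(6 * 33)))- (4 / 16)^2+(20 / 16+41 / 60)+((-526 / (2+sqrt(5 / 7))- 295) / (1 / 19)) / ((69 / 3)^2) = -59283637583 / 34126974960+9994 * sqrt(35) / 12167+3 * sqrt(22) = 17.19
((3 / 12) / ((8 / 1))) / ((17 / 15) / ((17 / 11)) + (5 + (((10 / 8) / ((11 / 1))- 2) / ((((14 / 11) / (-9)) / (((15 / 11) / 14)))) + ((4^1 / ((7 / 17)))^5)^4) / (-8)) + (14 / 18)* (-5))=-157988687269271761980 / 35391863941484804029513416196966144720081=-0.00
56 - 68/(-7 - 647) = 56.10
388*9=3492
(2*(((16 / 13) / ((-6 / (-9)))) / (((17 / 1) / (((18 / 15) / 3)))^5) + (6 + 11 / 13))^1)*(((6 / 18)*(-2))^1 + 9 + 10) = 8687750035646 / 34609014375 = 251.03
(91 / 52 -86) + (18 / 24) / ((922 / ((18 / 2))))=-310687 / 3688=-84.24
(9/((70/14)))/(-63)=-1/35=-0.03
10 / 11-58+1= -617 / 11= -56.09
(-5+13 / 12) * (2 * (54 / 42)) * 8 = -564 / 7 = -80.57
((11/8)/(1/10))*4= 55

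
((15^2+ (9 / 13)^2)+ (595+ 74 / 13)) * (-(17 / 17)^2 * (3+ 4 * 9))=-32220.69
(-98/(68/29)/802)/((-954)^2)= -1421/24817043088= -0.00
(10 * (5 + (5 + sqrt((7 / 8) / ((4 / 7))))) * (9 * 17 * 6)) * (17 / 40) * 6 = 163863 * sqrt(2) / 8 + 234090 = 263057.16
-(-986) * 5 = 4930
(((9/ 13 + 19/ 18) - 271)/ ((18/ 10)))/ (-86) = 315025/ 181116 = 1.74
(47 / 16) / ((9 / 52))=611 / 36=16.97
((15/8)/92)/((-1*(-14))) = 15/10304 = 0.00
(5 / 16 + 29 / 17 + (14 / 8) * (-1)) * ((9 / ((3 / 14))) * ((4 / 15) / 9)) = 511 / 1530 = 0.33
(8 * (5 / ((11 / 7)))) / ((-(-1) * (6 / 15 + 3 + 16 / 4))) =1400 / 407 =3.44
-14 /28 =-1 /2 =-0.50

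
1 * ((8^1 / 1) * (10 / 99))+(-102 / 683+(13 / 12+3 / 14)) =3703927 / 1893276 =1.96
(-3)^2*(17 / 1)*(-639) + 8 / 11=-1075429 / 11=-97766.27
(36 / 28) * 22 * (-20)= -3960 / 7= -565.71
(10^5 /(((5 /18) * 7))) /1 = 360000 /7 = 51428.57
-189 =-189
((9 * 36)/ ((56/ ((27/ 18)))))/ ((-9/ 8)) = -54/ 7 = -7.71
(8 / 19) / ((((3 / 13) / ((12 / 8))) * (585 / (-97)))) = -388 / 855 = -0.45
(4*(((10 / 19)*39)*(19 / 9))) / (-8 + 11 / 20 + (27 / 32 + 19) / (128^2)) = -1363148800 / 58579659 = -23.27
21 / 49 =0.43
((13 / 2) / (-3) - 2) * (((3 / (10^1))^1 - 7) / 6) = 335 / 72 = 4.65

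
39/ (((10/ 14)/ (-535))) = -29211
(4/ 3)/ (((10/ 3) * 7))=2/ 35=0.06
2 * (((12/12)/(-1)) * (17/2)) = -17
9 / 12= 3 / 4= 0.75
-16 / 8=-2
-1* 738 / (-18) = 41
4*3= 12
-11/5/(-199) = 11/995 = 0.01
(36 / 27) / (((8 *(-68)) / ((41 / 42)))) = -0.00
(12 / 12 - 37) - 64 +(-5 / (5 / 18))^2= 224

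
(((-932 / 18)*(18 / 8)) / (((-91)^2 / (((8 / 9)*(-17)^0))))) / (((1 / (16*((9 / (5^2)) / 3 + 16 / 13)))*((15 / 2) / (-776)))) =10159963136 / 363328875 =27.96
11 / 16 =0.69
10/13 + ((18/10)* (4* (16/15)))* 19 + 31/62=95673/650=147.19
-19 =-19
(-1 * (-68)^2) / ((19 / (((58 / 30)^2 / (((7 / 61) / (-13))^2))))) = -2445457929616 / 209475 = -11674223.32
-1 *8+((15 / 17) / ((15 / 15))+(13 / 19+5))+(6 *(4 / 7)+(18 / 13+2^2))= 216913 / 29393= 7.38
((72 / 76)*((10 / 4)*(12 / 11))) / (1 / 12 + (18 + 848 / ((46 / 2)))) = 149040 / 3169903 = 0.05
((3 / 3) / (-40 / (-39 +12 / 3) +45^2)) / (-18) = -7 / 255294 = -0.00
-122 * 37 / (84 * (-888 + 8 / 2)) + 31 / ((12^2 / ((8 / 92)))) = 101845 / 1280916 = 0.08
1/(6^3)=1/216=0.00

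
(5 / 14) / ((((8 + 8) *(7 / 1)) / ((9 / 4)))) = 45 / 6272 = 0.01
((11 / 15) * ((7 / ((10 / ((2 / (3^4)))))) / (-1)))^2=5929 / 36905625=0.00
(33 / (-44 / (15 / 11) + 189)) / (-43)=-0.00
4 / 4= 1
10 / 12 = 5 / 6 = 0.83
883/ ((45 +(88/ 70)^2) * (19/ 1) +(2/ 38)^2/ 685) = 53496400475/ 53619251908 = 1.00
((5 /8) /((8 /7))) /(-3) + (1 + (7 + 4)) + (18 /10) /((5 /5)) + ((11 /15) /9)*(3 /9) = 70735 /5184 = 13.64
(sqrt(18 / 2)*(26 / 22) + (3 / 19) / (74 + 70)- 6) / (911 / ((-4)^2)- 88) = 24613 / 311619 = 0.08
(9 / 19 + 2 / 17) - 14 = -4331 / 323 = -13.41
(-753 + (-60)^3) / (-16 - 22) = 216753 / 38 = 5704.03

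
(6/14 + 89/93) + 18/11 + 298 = 2155618/7161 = 301.02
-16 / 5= -3.20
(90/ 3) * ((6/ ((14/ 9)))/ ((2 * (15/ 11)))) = 297/ 7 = 42.43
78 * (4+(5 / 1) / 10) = 351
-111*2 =-222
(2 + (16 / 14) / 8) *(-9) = -135 / 7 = -19.29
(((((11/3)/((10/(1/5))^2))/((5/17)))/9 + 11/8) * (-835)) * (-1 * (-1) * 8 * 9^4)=-37679417919/625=-60287068.67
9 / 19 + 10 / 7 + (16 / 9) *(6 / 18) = 2.49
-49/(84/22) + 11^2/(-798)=-1727/133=-12.98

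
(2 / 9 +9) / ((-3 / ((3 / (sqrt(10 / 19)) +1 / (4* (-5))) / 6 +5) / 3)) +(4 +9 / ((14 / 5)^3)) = -1927412 / 46305 - 83* sqrt(190) / 180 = -47.98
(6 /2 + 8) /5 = 11 /5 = 2.20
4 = 4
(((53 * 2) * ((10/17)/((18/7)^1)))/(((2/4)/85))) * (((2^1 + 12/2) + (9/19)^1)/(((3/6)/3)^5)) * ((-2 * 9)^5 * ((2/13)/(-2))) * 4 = 39006415713484800/247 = 157920711390626.72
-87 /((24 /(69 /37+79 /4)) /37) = -92771 /32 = -2899.09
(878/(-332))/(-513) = 439/85158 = 0.01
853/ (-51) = -853/ 51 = -16.73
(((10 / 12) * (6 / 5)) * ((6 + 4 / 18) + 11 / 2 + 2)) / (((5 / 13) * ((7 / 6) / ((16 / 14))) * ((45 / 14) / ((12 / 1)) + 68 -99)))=-205504 / 180705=-1.14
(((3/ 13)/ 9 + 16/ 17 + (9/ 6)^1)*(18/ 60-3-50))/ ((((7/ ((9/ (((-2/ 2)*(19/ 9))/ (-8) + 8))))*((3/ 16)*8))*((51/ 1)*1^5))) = -0.26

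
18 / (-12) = -3 / 2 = -1.50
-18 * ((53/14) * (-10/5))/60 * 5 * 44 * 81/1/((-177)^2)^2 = 3498/84821527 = 0.00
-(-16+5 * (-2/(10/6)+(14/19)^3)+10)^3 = 322659471073472/322687697779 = 999.91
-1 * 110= -110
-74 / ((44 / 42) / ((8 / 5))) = -6216 / 55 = -113.02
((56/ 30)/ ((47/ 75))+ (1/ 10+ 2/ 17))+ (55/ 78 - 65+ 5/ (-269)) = -2561511613/ 41911545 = -61.12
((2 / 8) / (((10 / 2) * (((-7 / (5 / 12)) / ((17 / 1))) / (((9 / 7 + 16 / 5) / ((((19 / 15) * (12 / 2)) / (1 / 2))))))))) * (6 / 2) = -2669 / 59584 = -0.04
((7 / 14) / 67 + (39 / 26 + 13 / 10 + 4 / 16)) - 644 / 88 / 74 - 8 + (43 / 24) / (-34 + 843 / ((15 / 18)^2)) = -11313516911 / 2244784080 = -5.04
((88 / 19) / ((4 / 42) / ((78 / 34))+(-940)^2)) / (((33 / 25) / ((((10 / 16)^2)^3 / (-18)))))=-35546875 / 2703301065965568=-0.00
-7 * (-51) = 357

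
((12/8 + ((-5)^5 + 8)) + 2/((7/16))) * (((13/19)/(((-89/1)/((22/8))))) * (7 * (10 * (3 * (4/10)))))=5524.61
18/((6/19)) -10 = 47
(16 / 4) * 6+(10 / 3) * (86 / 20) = 115 / 3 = 38.33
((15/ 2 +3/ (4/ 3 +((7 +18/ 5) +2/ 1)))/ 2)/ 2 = 3225/ 1672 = 1.93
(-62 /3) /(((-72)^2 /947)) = -29357 /7776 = -3.78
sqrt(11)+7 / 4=5.07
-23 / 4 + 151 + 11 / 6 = 1765 / 12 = 147.08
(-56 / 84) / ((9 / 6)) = -4 / 9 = -0.44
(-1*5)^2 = 25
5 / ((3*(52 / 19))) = 95 / 156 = 0.61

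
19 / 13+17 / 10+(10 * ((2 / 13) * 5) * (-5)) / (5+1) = -3.25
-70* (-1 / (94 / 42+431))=735 / 4549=0.16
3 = 3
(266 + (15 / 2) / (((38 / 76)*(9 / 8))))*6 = 1676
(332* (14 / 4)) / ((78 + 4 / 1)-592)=-581 / 255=-2.28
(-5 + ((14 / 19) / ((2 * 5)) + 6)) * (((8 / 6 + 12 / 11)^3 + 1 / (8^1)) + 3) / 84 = 16981045 / 76473936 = 0.22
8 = 8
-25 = -25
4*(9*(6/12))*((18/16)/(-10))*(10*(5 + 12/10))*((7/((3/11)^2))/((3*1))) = -78771/20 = -3938.55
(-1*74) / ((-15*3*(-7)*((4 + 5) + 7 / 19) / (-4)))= 0.10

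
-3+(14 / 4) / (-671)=-4033 / 1342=-3.01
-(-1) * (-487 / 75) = -487 / 75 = -6.49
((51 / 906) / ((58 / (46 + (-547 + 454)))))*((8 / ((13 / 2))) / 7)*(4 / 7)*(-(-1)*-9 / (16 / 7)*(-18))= -129438 / 398489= -0.32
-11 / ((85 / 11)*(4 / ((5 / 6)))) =-121 / 408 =-0.30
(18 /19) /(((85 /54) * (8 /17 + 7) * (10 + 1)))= 972 /132715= 0.01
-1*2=-2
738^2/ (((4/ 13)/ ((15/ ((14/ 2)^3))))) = 26551395/ 343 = 77409.31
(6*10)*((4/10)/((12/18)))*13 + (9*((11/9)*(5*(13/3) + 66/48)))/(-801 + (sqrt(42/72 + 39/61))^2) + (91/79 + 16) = 484.83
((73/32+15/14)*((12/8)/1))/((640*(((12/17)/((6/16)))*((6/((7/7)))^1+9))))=12767/45875200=0.00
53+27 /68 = 3631 /68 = 53.40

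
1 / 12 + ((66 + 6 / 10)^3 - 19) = 295389.38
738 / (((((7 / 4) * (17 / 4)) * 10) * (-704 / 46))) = -8487 / 13090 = -0.65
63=63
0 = 0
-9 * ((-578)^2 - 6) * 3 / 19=-9020106 / 19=-474742.42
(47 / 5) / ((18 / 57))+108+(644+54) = 25073 / 30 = 835.77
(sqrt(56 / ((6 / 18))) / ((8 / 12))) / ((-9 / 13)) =-28.08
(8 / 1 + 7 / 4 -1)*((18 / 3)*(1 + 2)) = 315 / 2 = 157.50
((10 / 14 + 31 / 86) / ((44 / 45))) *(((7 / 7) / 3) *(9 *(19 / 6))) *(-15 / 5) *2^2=-1659555 / 13244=-125.31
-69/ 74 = -0.93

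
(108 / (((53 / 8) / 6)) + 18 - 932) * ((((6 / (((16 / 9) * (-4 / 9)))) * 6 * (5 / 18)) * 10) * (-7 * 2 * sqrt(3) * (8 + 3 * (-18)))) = 115223776.77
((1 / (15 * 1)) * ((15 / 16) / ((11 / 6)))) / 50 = 3 / 4400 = 0.00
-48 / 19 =-2.53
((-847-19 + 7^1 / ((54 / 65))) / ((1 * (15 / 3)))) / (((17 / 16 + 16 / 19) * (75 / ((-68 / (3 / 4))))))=1914599296 / 17587125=108.86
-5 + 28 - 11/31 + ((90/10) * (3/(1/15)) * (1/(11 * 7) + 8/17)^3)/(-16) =22008374836893/1112501527984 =19.78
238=238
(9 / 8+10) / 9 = 89 / 72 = 1.24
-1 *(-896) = 896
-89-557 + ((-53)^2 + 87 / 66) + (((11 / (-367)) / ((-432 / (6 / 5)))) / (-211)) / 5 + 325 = 3816753574379 / 1533252600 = 2489.32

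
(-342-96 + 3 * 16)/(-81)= 130/27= 4.81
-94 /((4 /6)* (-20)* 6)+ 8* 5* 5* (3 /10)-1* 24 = 37.18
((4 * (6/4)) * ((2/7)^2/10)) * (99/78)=198/3185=0.06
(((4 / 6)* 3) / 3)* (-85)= -170 / 3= -56.67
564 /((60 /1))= 47 /5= 9.40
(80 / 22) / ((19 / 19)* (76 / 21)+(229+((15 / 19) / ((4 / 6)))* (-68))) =3192 / 133507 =0.02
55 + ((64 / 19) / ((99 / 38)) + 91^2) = 825392 / 99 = 8337.29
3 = 3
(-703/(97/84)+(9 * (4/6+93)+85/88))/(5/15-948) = -6022551/24267848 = -0.25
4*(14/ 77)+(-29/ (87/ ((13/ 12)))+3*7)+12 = 13213/ 396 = 33.37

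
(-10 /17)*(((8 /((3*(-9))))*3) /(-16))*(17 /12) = -5 /108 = -0.05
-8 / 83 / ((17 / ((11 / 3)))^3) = -10648 / 11010033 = -0.00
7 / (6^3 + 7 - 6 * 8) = 1 / 25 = 0.04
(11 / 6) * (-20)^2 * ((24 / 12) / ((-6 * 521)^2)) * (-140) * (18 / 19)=-308000 / 15472137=-0.02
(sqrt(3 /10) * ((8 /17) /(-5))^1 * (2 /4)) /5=-2 * sqrt(30) /2125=-0.01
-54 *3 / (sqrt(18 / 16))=-108 *sqrt(2)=-152.74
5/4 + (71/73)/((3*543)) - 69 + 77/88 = -66.87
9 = 9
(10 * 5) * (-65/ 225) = -130/ 9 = -14.44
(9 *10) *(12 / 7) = 1080 / 7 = 154.29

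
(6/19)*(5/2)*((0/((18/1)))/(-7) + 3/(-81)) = -5/171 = -0.03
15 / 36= 5 / 12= 0.42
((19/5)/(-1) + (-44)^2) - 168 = 8821/5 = 1764.20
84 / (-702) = -14 / 117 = -0.12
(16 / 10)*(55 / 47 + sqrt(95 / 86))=4*sqrt(8170) / 215 + 88 / 47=3.55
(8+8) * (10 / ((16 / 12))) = 120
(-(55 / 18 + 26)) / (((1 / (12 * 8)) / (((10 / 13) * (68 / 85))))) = -66944 / 39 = -1716.51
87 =87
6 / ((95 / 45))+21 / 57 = 61 / 19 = 3.21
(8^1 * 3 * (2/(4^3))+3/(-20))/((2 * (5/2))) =3/25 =0.12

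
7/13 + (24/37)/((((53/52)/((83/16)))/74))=168695/689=244.84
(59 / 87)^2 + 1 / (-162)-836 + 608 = -31001359 / 136242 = -227.55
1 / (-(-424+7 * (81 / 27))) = 1 / 403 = 0.00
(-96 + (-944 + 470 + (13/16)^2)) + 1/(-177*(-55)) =-1418885729/2492160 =-569.34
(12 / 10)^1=6 / 5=1.20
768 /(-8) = -96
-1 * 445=-445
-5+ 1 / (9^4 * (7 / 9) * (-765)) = -19518976 / 3903795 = -5.00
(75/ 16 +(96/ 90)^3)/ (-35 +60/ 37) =-11790457/ 66690000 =-0.18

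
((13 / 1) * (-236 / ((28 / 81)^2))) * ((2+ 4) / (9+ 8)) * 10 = -75484305 / 833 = -90617.41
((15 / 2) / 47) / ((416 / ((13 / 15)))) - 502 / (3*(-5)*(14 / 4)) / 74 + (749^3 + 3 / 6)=4910371029350861 / 11686080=420189749.63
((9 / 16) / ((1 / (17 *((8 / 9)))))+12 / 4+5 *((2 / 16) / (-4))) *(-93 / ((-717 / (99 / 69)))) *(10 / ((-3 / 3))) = -1856745 / 87952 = -21.11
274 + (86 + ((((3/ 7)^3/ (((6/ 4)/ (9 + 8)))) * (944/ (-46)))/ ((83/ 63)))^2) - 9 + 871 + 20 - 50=12119611880296/ 8749918681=1385.11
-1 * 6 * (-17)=102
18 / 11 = 1.64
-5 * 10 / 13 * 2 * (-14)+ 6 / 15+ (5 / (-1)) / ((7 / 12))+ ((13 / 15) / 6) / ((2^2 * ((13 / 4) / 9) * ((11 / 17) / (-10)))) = 490367 / 5005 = 97.98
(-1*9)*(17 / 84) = -51 / 28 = -1.82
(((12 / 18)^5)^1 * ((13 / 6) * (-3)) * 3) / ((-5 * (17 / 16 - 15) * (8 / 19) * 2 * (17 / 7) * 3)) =-27664 / 4606065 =-0.01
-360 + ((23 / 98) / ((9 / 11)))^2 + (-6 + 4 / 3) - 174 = -418977719 / 777924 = -538.58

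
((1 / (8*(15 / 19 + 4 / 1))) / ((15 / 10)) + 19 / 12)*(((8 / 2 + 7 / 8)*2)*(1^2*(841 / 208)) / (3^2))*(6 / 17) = 367517 / 148512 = 2.47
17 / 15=1.13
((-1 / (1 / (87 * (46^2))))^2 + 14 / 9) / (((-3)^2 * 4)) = 152504390095 / 162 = 941385124.04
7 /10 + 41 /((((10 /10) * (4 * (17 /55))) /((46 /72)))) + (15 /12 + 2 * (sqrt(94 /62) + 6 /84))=2 * sqrt(1457) /31 + 1994591 /85680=25.74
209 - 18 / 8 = 827 / 4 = 206.75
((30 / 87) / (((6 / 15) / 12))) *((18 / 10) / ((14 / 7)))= 270 / 29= 9.31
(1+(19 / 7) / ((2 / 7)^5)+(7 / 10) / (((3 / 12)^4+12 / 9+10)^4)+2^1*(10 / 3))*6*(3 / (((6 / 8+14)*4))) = 11862105700169091173703 / 27127900038330340720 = 437.27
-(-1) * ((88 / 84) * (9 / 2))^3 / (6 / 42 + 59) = 3993 / 2254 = 1.77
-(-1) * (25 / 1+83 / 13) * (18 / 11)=51.36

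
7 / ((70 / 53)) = 53 / 10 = 5.30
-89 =-89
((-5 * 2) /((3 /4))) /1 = -40 /3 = -13.33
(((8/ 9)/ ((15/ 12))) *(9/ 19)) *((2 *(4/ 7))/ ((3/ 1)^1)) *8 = 2048/ 1995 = 1.03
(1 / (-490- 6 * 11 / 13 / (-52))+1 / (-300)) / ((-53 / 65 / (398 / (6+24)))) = 0.09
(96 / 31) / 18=16 / 93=0.17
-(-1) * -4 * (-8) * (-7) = -224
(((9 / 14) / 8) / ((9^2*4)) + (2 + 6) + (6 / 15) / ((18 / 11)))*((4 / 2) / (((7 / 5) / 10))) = 831065 / 7056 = 117.78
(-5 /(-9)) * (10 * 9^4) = 36450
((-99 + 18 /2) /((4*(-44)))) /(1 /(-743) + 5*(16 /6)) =100305 /2615096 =0.04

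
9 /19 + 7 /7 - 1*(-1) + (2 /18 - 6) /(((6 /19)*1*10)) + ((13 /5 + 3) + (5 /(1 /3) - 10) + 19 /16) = 508747 /41040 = 12.40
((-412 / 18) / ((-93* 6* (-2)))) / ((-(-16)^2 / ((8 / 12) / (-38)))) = -103 / 73281024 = -0.00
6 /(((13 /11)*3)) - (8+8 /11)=-1006 /143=-7.03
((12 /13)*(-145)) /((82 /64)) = -104.47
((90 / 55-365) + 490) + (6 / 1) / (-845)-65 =572844 / 9295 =61.63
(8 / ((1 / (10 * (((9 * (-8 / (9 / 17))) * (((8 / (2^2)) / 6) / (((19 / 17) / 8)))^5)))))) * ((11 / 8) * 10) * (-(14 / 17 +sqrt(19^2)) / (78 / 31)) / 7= 2138645553073356800 / 164261931561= 13019727.29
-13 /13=-1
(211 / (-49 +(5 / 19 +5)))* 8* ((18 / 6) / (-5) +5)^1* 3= -705584 / 1385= -509.45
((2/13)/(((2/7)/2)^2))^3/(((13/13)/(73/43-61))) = -2400039600/94471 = -25405.04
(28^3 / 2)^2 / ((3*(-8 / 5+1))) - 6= -602362934 / 9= -66929214.89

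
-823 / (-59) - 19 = -298 / 59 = -5.05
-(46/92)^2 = -1/4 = -0.25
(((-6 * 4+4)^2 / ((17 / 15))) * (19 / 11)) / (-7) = -114000 / 1309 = -87.09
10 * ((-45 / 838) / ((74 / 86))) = -9675 / 15503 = -0.62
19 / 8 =2.38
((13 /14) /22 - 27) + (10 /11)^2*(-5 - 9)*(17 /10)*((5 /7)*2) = -186533 /3388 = -55.06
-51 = -51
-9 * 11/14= -99/14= -7.07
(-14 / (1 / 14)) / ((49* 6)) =-2 / 3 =-0.67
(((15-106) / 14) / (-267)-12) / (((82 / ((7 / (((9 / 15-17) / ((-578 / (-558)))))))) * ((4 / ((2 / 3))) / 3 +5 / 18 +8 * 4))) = 64685425 / 34338856116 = 0.00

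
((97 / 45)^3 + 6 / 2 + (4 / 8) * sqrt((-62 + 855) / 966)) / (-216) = -148256 / 2460375 - sqrt(766038) / 417312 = -0.06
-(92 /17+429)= -7385 /17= -434.41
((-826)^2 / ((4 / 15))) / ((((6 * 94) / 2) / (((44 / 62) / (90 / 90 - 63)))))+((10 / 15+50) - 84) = -137.18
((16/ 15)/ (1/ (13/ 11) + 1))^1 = 26/ 45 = 0.58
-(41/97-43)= 4130/97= 42.58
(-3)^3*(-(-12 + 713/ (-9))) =-2463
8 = 8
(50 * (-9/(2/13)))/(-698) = 2925/698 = 4.19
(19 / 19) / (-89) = -1 / 89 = -0.01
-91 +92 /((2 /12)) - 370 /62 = 14106 /31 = 455.03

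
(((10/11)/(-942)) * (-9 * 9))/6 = 45/3454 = 0.01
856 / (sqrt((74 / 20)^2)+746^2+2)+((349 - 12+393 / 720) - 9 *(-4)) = 498929323667 / 1335652080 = 373.55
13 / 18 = 0.72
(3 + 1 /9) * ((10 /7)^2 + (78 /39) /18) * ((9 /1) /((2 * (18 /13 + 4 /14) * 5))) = 12337 /3420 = 3.61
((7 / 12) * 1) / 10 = 7 / 120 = 0.06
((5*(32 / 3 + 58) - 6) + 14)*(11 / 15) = 11594 / 45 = 257.64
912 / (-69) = -13.22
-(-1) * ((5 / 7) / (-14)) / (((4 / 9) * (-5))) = 9 / 392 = 0.02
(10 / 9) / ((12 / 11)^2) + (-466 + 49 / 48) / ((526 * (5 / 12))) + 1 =-20018 / 106515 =-0.19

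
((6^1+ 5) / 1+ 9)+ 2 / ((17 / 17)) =22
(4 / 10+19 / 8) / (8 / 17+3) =1887 / 2360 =0.80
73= 73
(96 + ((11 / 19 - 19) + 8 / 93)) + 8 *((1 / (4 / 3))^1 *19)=338672 / 1767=191.66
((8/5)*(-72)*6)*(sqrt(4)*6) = -8294.40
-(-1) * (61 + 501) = 562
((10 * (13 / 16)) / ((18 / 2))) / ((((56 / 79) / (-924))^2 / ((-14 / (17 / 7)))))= -2405187785 / 272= -8842602.15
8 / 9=0.89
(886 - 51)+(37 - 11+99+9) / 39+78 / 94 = 1538374 / 1833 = 839.27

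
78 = 78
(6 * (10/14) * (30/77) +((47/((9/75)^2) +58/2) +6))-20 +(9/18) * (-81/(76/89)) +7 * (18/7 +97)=2897889965/737352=3930.13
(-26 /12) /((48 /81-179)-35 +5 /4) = 0.01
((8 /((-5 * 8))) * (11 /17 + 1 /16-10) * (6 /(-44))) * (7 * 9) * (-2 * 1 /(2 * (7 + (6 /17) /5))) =477603 /211552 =2.26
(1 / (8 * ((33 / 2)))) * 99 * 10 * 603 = 9045 / 2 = 4522.50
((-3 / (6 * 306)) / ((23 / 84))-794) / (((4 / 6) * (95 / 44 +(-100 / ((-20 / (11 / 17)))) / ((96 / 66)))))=-81960472 / 301645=-271.71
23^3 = 12167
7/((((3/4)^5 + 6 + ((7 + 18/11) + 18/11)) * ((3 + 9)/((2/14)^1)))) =2816/557907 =0.01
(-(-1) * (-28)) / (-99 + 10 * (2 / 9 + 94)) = -252 / 7589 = -0.03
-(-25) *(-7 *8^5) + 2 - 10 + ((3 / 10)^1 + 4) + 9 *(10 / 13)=-745471581 / 130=-5734396.78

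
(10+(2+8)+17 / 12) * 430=55255 / 6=9209.17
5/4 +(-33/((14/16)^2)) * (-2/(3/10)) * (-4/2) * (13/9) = -1462115/1764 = -828.86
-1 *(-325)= 325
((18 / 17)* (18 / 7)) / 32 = 81 / 952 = 0.09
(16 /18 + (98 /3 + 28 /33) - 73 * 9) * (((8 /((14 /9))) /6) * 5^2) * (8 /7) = -24654800 /1617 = -15247.25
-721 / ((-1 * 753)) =721 / 753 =0.96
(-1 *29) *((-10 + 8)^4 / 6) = -232 / 3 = -77.33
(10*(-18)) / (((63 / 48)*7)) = -960 / 49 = -19.59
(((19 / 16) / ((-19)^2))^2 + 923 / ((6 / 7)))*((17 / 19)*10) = 25376740735 / 2633856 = 9634.82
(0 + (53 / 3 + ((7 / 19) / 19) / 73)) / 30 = 139673 / 237177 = 0.59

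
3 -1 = 2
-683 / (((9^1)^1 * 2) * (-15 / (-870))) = -19807 / 9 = -2200.78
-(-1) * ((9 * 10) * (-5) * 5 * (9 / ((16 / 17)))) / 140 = -34425 / 224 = -153.68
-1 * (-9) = 9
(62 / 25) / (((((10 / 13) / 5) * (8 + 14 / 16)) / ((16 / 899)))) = 1664 / 51475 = 0.03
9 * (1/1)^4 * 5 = 45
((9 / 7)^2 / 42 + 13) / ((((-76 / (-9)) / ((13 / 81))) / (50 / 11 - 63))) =-74771255 / 5161464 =-14.49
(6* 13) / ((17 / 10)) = 780 / 17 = 45.88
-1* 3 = -3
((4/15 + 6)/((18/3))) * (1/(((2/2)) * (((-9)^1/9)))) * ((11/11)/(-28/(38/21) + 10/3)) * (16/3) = 3572/7785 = 0.46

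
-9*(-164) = 1476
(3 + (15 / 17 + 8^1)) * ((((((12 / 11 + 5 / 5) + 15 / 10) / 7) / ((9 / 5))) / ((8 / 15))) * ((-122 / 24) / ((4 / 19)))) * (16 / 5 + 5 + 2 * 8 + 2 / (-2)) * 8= -1340910845 / 47124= -28454.95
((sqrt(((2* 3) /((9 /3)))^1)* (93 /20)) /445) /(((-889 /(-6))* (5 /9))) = 2511* sqrt(2) /19780250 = 0.00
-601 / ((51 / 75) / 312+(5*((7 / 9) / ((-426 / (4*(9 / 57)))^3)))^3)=-16853220205158634306222116384361974600 / 61117100449613205172044119077519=-275752.94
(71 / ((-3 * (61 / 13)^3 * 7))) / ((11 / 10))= -1559870 / 52432611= -0.03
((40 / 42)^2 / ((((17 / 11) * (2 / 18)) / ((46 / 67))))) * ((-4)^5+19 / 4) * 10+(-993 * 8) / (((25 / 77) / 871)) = -29786572471128 / 1395275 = -21348173.28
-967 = -967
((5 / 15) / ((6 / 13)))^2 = 169 / 324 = 0.52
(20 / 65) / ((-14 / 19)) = -38 / 91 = -0.42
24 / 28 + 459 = 459.86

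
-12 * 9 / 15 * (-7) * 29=7308 / 5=1461.60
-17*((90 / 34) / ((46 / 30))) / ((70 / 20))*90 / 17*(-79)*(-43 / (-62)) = 206367750 / 84847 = 2432.23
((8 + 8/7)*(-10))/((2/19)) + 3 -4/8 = -866.07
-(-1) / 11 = 1 / 11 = 0.09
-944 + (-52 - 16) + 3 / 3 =-1011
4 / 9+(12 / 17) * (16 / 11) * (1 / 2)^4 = 856 / 1683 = 0.51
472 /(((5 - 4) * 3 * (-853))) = -472 /2559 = -0.18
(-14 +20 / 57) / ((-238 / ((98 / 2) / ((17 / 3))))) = 2723 / 5491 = 0.50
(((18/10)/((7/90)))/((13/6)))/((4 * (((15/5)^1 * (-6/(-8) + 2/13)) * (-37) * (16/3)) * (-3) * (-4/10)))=-405/97384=-0.00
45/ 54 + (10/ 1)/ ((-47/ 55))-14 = -7013/ 282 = -24.87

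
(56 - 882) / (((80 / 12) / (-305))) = 75579 / 2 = 37789.50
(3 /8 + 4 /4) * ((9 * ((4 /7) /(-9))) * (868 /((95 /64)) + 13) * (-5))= 2348.33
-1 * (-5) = 5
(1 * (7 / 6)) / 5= 7 / 30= 0.23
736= 736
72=72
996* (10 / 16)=1245 / 2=622.50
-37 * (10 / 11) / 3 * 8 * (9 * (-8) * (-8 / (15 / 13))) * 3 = -1477632 / 11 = -134330.18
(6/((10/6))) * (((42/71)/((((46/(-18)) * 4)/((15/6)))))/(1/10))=-8505/1633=-5.21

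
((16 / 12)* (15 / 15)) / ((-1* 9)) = -4 / 27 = -0.15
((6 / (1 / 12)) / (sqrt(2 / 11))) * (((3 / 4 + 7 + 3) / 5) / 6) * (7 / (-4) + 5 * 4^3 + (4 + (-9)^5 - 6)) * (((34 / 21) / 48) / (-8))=171734561 * sqrt(22) / 53760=14983.38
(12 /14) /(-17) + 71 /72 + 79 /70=88433 /42840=2.06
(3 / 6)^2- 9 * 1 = -35 / 4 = -8.75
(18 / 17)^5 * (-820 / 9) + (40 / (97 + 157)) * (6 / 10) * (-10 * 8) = -23227464000 / 180321839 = -128.81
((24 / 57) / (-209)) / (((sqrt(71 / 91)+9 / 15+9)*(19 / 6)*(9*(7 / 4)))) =-66560 / 15685017161+1600*sqrt(6461) / 329385360381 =-0.00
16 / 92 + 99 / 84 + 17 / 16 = 2.41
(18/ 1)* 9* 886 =143532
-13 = -13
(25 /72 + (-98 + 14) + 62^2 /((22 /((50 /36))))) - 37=96643 /792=122.02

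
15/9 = 5/3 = 1.67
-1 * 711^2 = -505521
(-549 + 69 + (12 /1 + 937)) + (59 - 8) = 520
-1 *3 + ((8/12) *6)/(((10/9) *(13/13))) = 3/5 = 0.60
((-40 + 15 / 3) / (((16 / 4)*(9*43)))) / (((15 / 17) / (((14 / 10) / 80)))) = -833 / 1857600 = -0.00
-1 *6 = -6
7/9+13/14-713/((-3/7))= 209837/126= 1665.37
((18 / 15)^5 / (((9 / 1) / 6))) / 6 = 0.28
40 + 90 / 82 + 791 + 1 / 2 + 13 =69339 / 82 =845.60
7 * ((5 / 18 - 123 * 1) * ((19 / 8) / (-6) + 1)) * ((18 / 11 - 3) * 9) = 2242135 / 352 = 6369.70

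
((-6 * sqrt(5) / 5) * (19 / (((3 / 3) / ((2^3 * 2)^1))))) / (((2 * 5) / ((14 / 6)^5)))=-5641.88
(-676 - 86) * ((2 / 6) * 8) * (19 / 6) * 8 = -154432 / 3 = -51477.33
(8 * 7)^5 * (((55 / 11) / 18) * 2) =2753658880 / 9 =305962097.78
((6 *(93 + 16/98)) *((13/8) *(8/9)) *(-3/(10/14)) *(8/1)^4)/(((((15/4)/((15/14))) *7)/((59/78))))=-441278464/1029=-428842.04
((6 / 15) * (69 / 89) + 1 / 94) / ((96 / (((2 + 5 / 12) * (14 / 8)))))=2723651 / 192752640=0.01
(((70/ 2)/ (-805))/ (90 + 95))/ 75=-1/ 319125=-0.00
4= 4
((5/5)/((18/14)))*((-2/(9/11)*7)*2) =-2156/81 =-26.62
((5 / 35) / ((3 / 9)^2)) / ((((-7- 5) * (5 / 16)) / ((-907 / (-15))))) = -3628 / 175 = -20.73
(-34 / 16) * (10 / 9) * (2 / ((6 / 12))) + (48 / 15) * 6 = 439 / 45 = 9.76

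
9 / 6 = 3 / 2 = 1.50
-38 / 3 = -12.67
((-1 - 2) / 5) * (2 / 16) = -3 / 40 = -0.08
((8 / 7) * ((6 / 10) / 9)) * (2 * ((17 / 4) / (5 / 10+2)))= 136 / 525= 0.26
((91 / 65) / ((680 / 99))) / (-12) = -231 / 13600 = -0.02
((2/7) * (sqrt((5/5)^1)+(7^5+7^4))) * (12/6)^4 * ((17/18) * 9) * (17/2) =44411208/7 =6344458.29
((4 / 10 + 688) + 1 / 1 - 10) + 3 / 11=37382 / 55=679.67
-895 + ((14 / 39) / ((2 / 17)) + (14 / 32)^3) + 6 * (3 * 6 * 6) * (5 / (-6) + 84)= 8466453569 / 159744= 53000.14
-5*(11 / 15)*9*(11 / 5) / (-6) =121 / 10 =12.10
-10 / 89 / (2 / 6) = -30 / 89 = -0.34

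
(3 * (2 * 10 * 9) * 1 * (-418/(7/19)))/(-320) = 107217/56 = 1914.59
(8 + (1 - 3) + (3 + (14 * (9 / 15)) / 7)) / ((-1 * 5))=-51 / 25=-2.04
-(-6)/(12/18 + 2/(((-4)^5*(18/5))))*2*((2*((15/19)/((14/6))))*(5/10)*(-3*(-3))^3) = 3627970560/816487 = 4443.39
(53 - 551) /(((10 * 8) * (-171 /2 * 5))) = 83 /5700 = 0.01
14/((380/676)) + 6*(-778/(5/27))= -2392318/95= -25182.29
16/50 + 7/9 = 247/225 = 1.10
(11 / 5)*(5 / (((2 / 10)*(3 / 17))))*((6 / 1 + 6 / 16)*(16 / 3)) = 10596.67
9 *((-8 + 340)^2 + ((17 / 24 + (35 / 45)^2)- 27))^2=109293014231.16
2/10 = 1/5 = 0.20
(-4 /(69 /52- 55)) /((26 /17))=136 /2791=0.05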